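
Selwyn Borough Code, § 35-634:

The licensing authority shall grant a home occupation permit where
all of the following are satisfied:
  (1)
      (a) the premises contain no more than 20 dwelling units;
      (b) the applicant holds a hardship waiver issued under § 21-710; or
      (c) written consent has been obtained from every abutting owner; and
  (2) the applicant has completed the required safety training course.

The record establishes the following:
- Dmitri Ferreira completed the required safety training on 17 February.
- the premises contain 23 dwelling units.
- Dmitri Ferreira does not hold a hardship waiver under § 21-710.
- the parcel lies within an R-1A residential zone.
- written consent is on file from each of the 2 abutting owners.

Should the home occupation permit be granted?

Yes — granted.

(a) ≤ 20 units — not satisfied.
(b) hardship waiver — not satisfied.
(c) all abutters consent — met.
So (1) is satisfied (F OR F OR T).
(2) safety training — satisfied.
Overall: T AND T → true.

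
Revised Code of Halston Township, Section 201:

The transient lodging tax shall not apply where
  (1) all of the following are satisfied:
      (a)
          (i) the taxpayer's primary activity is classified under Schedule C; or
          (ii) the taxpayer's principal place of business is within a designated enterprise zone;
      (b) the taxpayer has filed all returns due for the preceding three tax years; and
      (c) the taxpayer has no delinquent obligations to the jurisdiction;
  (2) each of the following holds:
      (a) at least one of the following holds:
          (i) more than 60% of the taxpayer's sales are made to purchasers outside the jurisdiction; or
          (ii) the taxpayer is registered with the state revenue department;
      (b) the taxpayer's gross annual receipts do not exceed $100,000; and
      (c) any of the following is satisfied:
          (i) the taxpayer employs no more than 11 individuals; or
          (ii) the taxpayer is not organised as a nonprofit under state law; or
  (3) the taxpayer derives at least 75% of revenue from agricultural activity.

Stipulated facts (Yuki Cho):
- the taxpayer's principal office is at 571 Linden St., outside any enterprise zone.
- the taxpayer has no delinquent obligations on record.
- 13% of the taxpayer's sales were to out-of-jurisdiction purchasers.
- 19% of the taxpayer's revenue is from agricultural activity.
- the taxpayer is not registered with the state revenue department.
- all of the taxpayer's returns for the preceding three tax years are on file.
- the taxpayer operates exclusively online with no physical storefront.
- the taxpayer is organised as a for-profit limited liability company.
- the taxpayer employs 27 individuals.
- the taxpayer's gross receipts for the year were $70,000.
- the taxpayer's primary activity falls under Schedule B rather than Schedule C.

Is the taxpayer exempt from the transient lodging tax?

(i) Schedule C activity — not met.
(ii) in enterprise zone — fails.
(a): F OR F → false.
(b) returns current — satisfied.
(c) no delinquency — met.
(1): F AND T AND T → false.
(i) >60% out-of-jur. sales — not met.
(ii) state-registered — not met.
So (a) is not satisfied (F OR F).
(b) receipts ≤ $100,000 — holds.
(i) ≤ 11 employees — not met.
(ii) not (nonprofit) — satisfied.
So (c) is satisfied (F OR T).
(2): F AND T AND T → false.
(3) ≥75% agricultural — not met.
Overall = F OR F OR F = false.

No — not exempt.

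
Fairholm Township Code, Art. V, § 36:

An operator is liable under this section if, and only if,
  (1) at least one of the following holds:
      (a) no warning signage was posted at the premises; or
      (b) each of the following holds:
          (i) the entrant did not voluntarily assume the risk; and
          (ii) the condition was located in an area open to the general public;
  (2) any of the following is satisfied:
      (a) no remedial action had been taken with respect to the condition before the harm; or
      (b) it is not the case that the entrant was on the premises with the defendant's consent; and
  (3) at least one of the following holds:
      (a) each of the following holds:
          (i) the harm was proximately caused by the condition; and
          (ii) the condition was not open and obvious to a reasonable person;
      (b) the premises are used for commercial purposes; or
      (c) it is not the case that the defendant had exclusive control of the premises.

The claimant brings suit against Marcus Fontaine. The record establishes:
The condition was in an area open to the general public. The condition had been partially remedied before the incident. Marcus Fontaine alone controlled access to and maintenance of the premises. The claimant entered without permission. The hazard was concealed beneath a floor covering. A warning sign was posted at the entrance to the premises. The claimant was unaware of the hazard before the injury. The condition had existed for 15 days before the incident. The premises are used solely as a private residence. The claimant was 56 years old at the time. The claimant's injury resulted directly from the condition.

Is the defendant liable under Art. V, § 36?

Yes — liable.

(a) no signage posted — not met.
(i) no assumed risk — met.
(ii) public area — satisfied.
(b): T AND T → true.
(1): F OR T → true.
(a) no remedial action — not satisfied.
(b) not (consent to enter) — satisfied.
(2) = F OR T = true.
(i) proximate cause — satisfied.
(ii) not open/obvious — satisfied.
(a): T AND T → true.
(b) commercial use — not satisfied.
(c) not (exclusive control) — fails.
(3): T OR F OR F → true.
So Overall is satisfied (T AND T AND T).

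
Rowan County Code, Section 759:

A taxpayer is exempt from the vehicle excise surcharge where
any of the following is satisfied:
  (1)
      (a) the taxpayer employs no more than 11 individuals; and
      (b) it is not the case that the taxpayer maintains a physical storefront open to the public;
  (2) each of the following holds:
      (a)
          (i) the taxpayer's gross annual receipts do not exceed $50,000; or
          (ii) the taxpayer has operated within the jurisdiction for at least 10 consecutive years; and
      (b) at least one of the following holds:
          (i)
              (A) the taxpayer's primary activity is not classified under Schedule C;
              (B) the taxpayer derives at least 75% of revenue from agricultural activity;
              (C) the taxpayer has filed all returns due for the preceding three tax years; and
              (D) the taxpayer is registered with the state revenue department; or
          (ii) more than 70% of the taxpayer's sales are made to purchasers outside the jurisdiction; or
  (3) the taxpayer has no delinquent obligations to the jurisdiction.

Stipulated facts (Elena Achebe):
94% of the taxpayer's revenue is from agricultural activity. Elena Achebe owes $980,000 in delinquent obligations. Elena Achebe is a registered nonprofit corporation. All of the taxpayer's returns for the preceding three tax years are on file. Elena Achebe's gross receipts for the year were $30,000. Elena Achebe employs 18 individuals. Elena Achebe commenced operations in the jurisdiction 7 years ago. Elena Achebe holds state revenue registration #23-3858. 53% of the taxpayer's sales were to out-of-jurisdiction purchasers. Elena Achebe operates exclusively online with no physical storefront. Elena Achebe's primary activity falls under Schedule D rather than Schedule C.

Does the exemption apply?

Yes — exempt.

(a) ≤ 11 employees — not satisfied.
(b) not (has storefront) — met.
(1): F AND T → false.
(i) receipts ≤ $50,000 — met.
(ii) ≥ 10 yrs in jurisdiction — fails.
(a) = T OR F = true.
(A) not (Schedule C activity) — met.
(B) ≥75% agricultural — met.
(C) returns current — met.
(D) state-registered — holds.
(i): T AND T AND T AND T → true.
(ii) >70% out-of-jur. sales — not met.
(b): T OR F → true.
(2) = T AND T = true.
(3) no delinquency — not met.
Overall: F OR T OR F → true.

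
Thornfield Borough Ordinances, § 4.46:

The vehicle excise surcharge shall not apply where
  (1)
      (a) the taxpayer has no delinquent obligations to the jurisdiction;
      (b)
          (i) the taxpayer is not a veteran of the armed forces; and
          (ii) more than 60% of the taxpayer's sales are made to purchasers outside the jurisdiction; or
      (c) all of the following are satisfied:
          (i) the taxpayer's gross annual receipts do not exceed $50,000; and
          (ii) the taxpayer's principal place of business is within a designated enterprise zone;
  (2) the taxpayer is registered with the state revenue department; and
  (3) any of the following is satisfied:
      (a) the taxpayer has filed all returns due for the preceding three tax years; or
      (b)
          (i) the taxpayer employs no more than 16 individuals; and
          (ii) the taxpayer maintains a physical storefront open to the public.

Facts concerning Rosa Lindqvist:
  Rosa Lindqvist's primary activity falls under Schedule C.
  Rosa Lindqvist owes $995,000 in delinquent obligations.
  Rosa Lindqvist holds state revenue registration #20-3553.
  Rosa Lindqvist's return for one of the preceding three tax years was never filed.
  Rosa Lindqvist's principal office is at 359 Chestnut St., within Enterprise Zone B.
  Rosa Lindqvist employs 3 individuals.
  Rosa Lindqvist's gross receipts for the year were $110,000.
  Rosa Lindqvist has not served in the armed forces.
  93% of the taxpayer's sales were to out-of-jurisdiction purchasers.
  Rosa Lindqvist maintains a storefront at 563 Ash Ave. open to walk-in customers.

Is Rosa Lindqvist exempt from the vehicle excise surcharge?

Yes — exempt.

(a) no delinquency — not met.
(i) not (veteran) — holds.
(ii) >60% out-of-jur. sales — satisfied.
(b): T AND T → true.
(i) receipts ≤ $50,000 — not satisfied.
(ii) in enterprise zone — satisfied.
(c): F AND T → false.
So (1) is satisfied (F OR T OR F).
(2) state-registered — satisfied.
(a) returns current — not met.
(i) ≤ 16 employees — satisfied.
(ii) has storefront — holds.
(b) = T AND T = true.
So (3) is satisfied (F OR T).
So Overall is satisfied (T AND T AND T).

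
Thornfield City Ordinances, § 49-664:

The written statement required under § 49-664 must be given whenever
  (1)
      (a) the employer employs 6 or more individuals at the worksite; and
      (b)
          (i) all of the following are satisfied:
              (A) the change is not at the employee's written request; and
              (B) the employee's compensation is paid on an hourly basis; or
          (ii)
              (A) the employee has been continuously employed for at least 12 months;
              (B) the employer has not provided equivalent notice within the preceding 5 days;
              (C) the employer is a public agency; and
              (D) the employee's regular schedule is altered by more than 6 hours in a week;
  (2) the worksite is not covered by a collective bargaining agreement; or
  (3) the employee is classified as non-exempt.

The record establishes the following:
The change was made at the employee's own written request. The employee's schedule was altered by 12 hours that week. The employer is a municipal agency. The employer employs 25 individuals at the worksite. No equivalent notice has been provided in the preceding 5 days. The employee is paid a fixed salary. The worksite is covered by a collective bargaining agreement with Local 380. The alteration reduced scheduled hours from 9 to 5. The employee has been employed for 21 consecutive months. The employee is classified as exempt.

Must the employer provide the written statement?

Yes — required.

(a) ≥ 6 at site — met.
(A) not employee-requested — not met.
(B) hourly-paid — not met.
(i) = F AND F = false.
(A) tenure ≥ 12 mo. — holds.
(B) no recent notice — holds.
(C) public agency — met.
(D) schedule shift > 6h — met.
So (ii) is satisfied (T AND T AND T AND T).
(b): F OR T → true.
So (1) is satisfied (T AND T).
(2) no CBA — fails.
(3) non-exempt — not satisfied.
Overall: T OR F OR F → true.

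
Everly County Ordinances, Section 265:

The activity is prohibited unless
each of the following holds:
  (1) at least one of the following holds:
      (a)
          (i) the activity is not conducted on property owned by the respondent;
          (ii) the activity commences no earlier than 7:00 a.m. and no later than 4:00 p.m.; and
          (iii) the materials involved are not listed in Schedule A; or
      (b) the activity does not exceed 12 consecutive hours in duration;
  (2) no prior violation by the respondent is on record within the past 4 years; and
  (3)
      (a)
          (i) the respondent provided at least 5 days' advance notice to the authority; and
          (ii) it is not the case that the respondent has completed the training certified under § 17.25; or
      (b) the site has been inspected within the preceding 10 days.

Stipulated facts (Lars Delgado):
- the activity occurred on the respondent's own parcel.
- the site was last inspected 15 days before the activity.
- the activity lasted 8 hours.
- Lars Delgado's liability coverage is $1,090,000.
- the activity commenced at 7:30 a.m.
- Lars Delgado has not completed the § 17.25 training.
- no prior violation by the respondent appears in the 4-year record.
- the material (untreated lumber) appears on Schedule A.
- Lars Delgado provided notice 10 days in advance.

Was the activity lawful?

(i) not (own property) — not met.
(ii) start within hours — satisfied.
(iii) not (Schedule A material) — not satisfied.
(a) = F AND T AND F = false.
(b) ≤ 12 hrs duration — satisfied.
(1): F OR T → true.
(2) no prior violation — holds.
(i) ≥5 days' notice — met.
(ii) not (training certified) — holds.
(a): T AND T → true.
(b) site inspected — not met.
(3) = T OR F = true.
So Overall is satisfied (T AND T AND T).

Yes — lawful.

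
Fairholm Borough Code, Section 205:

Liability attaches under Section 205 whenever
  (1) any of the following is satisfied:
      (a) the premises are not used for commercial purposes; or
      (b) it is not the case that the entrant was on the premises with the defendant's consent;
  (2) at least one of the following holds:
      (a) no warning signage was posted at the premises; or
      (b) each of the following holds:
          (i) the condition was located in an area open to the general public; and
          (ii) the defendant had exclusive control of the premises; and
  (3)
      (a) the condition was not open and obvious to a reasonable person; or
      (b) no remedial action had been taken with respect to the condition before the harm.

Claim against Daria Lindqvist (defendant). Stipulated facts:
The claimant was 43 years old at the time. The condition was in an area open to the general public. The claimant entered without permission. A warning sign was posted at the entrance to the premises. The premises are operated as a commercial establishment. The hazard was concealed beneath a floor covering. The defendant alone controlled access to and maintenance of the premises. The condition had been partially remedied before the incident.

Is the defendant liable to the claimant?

Yes — liable.

(a) not (commercial use) — fails.
(b) not (consent to enter) — met.
(1): F OR T → true.
(a) no signage posted — fails.
(i) public area — holds.
(ii) exclusive control — holds.
(b): T AND T → true.
So (2) is satisfied (F OR T).
(a) not open/obvious — satisfied.
(b) no remedial action — fails.
So (3) is satisfied (T OR F).
Overall: T AND T AND T → true.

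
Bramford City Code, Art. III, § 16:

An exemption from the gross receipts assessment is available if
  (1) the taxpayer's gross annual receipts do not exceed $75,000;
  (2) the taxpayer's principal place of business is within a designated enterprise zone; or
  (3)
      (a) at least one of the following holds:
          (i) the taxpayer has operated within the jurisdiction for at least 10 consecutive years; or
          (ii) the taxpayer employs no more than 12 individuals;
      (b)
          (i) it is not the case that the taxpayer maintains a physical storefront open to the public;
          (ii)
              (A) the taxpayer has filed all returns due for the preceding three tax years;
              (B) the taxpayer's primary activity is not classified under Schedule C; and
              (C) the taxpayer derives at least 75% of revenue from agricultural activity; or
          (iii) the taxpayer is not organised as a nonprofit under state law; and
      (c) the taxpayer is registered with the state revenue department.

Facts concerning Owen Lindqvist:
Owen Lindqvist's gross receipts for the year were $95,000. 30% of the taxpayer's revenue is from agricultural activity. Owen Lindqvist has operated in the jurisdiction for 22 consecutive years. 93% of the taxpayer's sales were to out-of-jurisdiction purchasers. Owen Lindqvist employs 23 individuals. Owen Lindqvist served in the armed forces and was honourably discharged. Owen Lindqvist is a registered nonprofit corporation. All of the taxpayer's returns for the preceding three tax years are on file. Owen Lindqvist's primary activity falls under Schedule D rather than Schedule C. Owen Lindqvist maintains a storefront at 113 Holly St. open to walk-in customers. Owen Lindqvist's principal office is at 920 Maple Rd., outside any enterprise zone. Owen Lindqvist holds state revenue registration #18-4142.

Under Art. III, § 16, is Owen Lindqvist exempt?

(1) receipts ≤ $75,000 — not satisfied.
(2) in enterprise zone — not satisfied.
(i) ≥ 10 yrs in jurisdiction — satisfied.
(ii) ≤ 12 employees — not satisfied.
(a) = T OR F = true.
(i) not (has storefront) — not met.
(A) returns current — satisfied.
(B) not (Schedule C activity) — satisfied.
(C) ≥75% agricultural — fails.
(ii): T AND T AND F → false.
(iii) not (nonprofit) — not satisfied.
(b): F OR F OR F → false.
(c) state-registered — met.
(3) = T AND F AND T = false.
So Overall is not satisfied (F OR F OR F).

No — not exempt.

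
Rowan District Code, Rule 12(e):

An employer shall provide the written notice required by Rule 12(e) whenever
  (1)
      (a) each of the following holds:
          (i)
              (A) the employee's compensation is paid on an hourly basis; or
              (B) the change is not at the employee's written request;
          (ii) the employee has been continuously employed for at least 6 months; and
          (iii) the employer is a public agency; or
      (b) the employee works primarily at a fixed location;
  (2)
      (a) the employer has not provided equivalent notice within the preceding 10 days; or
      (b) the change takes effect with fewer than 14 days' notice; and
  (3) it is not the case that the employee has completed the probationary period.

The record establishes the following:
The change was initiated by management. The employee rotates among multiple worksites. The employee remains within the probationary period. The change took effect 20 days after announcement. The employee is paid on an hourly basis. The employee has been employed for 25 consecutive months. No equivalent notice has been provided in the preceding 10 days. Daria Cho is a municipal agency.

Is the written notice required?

Yes — required.

(A) hourly-paid — holds.
(B) not employee-requested — holds.
(i): T OR T → true.
(ii) tenure ≥ 6 mo. — holds.
(iii) public agency — holds.
(a) = T AND T AND T = true.
(b) fixed location — not satisfied.
(1): T OR F → true.
(a) no recent notice — met.
(b) < 14 days' notice — fails.
So (2) is satisfied (T OR F).
(3) not (past probation) — holds.
So Overall is satisfied (T AND T AND T).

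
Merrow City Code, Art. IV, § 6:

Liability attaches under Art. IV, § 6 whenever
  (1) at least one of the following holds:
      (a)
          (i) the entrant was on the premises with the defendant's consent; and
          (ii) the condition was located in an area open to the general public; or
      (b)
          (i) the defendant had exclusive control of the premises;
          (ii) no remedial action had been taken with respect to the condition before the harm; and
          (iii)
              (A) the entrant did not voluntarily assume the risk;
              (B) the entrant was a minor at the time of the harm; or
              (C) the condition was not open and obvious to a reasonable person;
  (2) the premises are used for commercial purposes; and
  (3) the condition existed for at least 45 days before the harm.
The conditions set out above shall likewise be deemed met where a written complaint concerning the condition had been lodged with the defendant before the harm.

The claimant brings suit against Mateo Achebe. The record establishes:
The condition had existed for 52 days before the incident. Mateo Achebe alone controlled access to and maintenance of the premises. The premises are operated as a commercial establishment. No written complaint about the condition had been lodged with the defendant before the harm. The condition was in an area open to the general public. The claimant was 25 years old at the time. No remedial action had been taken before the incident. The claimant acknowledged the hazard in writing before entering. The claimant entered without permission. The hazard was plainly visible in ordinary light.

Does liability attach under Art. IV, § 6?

No — not liable.

(i) consent to enter — not met.
(ii) public area — holds.
So (a) is not satisfied (F AND T).
(i) exclusive control — holds.
(ii) no remedial action — satisfied.
(A) no assumed risk — fails.
(B) entrant a minor — not satisfied.
(C) not open/obvious — not met.
(iii) = F OR F OR F = false.
(b) = T AND T AND F = false.
(1) = F OR F = false.
(2) commercial use — satisfied.
(3) condition ≥45 days old — holds.
Overall: F AND T AND T → false.
Exception (complaint lodged) — not satisfied.
Result: main false OR exception false → false.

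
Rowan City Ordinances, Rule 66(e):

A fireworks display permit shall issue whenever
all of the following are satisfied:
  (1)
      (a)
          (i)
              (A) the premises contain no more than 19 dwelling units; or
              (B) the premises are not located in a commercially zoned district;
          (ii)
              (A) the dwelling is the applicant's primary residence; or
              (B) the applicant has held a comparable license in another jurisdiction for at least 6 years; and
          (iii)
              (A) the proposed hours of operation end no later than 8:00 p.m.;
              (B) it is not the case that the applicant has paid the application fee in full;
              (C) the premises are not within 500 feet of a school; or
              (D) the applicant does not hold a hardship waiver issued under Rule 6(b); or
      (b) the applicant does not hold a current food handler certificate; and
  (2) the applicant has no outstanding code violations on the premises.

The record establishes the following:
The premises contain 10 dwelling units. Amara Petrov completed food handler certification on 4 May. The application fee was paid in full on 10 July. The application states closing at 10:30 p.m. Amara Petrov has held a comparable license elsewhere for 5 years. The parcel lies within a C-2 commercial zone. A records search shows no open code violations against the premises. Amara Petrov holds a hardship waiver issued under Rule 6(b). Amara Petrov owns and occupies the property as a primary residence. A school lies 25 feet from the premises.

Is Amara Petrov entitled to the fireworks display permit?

(A) ≤ 19 units — met.
(B) not (commercially zoned) — not met.
(i) = T OR F = true.
(A) primary residence — satisfied.
(B) prior license ≥ 6 yr — not satisfied.
(ii): T OR F → true.
(A) closes by 8 p.m. — not met.
(B) not (fee paid) — fails.
(C) ≥500 ft from school — fails.
(D) not (hardship waiver) — not satisfied.
(iii): F OR F OR F OR F → false.
So (a) is not satisfied (T AND T AND F).
(b) not (food handler cert.) — fails.
(1): F OR F → false.
(2) no code violations — met.
Overall = F AND T = false.

No — denied.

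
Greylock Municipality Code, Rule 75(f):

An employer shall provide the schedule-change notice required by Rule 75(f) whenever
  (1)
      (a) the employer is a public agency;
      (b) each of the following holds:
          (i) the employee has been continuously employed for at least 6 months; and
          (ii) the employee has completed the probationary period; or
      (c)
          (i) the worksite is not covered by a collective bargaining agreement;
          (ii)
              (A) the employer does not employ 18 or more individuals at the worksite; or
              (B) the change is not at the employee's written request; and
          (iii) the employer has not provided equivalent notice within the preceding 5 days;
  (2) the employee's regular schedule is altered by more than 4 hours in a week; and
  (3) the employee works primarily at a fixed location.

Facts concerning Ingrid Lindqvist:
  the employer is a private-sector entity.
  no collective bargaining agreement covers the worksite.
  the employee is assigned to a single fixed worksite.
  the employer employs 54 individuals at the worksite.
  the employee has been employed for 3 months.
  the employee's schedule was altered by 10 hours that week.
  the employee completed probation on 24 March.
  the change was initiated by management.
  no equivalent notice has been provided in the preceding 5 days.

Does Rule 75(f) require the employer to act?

Yes — required.

(a) public agency — not met.
(i) tenure ≥ 6 mo. — fails.
(ii) past probation — met.
(b) = F AND T = false.
(i) no CBA — met.
(A) not (≥ 18 at site) — not satisfied.
(B) not employee-requested — satisfied.
(ii) = F OR T = true.
(iii) no recent notice — met.
(c): T AND T AND T → true.
So (1) is satisfied (F OR F OR T).
(2) schedule shift > 4h — holds.
(3) fixed location — met.
Overall: T AND T AND T → true.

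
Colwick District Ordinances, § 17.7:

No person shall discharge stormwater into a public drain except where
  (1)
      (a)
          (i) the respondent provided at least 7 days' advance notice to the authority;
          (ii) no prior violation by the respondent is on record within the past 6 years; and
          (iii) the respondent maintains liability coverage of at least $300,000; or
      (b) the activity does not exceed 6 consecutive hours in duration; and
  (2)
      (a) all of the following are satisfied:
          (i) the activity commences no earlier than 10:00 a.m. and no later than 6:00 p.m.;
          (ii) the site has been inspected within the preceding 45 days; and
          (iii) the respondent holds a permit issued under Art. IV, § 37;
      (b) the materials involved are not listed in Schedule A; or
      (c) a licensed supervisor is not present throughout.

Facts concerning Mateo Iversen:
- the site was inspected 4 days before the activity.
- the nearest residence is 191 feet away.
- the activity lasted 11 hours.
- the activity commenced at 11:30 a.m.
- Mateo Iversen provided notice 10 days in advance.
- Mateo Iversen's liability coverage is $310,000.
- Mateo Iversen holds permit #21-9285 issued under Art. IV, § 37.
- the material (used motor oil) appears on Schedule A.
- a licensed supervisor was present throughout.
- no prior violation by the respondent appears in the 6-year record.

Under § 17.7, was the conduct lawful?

(i) ≥7 days' notice — satisfied.
(ii) no prior violation — satisfied.
(iii) coverage ≥ $300,000 — satisfied.
(a) = T AND T AND T = true.
(b) ≤ 6 hrs duration — not satisfied.
(1) = T OR F = true.
(i) start within hours — met.
(ii) site inspected — holds.
(iii) holds permit — holds.
(a): T AND T AND T → true.
(b) not (Schedule A material) — not satisfied.
(c) not (supervisor present) — not met.
So (2) is satisfied (T OR F OR F).
Overall: T AND T → true.

Yes — lawful.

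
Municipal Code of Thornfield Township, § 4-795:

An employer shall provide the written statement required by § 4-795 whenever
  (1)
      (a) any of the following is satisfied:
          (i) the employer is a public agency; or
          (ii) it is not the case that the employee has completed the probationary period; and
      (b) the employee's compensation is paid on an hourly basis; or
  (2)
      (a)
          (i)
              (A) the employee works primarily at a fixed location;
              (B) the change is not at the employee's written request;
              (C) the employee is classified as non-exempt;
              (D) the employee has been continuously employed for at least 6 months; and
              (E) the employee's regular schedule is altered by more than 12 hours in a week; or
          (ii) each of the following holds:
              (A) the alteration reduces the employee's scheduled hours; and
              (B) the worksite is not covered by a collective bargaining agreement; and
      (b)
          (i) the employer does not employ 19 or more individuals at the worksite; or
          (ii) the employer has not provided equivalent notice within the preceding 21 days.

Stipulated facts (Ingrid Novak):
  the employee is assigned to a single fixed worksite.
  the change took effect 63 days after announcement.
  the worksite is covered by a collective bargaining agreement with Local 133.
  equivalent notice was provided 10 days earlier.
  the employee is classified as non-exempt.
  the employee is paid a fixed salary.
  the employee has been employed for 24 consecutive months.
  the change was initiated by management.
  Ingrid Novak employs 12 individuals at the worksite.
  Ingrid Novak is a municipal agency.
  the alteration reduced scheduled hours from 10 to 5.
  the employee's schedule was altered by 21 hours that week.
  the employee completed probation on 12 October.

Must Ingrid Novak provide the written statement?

Yes — required.

(i) public agency — holds.
(ii) not (past probation) — not met.
So (a) is satisfied (T OR F).
(b) hourly-paid — not satisfied.
(1) = T AND F = false.
(A) fixed location — met.
(B) not employee-requested — holds.
(C) non-exempt — holds.
(D) tenure ≥ 6 mo. — met.
(E) schedule shift > 12h — met.
(i) = T AND T AND T AND T AND T = true.
(A) hours reduced — met.
(B) no CBA — fails.
So (ii) is not satisfied (T AND F).
So (a) is satisfied (T OR F).
(i) not (≥ 19 at site) — met.
(ii) no recent notice — not met.
(b) = T OR F = true.
(2) = T AND T = true.
Overall = F OR T = true.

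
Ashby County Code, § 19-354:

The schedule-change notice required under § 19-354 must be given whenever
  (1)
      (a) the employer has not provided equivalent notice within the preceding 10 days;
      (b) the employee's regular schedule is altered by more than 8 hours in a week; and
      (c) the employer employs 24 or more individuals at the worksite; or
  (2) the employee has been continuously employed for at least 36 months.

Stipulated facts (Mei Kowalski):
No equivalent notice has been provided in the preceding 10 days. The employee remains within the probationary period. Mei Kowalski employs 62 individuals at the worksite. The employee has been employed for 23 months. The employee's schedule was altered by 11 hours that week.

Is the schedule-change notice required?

Yes — required.

(a) no recent notice — holds.
(b) schedule shift > 8h — met.
(c) ≥ 24 at site — holds.
(1) = T AND T AND T = true.
(2) tenure ≥ 36 mo. — fails.
Overall = T OR F = true.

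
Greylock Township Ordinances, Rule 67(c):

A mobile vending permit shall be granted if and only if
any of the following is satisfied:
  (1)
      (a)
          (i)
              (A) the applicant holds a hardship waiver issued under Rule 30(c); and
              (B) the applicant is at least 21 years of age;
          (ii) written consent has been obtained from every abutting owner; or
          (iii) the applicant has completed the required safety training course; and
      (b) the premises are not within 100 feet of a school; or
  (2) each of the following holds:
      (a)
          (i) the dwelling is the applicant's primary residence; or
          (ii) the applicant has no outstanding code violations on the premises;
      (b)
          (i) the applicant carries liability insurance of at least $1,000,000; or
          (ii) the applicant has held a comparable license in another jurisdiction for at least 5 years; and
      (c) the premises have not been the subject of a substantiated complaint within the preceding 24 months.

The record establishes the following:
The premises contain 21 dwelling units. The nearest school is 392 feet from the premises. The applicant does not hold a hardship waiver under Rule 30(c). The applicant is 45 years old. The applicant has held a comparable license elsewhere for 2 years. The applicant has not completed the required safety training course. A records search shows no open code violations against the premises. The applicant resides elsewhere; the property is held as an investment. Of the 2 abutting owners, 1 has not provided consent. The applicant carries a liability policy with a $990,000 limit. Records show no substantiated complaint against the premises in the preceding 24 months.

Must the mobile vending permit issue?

No — denied.

(A) hardship waiver — not satisfied.
(B) age ≥ 21 — satisfied.
(i): F AND T → false.
(ii) all abutters consent — fails.
(iii) safety training — fails.
So (a) is not satisfied (F OR F OR F).
(b) ≥100 ft from school — met.
So (1) is not satisfied (F AND T).
(i) primary residence — not met.
(ii) no code violations — holds.
(a): F OR T → true.
(i) insurance ≥ $1,000,000 — not met.
(ii) prior license ≥ 5 yr — fails.
So (b) is not satisfied (F OR F).
(c) no complaint in 24 mo. — met.
(2) = T AND F AND T = false.
So Overall is not satisfied (F OR F).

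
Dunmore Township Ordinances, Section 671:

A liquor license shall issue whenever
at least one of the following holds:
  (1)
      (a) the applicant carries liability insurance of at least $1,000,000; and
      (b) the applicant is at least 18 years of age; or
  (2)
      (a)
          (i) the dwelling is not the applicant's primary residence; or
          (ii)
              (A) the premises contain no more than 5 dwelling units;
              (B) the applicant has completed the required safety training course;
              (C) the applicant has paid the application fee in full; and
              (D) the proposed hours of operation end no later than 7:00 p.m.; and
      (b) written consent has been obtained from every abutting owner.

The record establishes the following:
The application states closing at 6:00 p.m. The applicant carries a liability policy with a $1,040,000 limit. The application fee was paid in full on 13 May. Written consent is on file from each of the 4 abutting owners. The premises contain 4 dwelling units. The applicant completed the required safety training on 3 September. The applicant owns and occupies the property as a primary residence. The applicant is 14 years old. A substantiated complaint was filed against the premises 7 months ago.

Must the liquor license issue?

(a) insurance ≥ $1,000,000 — met.
(b) age ≥ 18 — not met.
So (1) is not satisfied (T AND F).
(i) not (primary residence) — fails.
(A) ≤ 5 units — satisfied.
(B) safety training — satisfied.
(C) fee paid — holds.
(D) closes by 7 p.m. — met.
(ii) = T AND T AND T AND T = true.
(a): F OR T → true.
(b) all abutters consent — met.
So (2) is satisfied (T AND T).
So Overall is satisfied (F OR T).

Yes — granted.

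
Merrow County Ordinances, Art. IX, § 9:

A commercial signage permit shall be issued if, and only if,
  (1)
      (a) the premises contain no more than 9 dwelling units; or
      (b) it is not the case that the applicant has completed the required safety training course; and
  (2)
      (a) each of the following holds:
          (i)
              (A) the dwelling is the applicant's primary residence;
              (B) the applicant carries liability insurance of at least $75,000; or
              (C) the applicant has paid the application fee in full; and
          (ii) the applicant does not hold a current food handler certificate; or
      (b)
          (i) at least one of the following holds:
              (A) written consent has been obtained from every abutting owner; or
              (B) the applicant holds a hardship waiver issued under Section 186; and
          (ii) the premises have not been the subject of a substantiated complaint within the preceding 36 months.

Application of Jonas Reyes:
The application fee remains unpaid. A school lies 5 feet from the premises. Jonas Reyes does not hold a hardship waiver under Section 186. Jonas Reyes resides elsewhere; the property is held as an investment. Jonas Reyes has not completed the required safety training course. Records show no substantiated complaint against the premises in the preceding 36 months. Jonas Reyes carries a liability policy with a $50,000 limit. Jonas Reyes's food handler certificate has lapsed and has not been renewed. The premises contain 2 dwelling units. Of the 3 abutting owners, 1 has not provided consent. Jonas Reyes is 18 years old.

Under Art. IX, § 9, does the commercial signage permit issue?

(a) ≤ 9 units — satisfied.
(b) not (safety training) — satisfied.
(1) = T OR T = true.
(A) primary residence — fails.
(B) insurance ≥ $75,000 — not satisfied.
(C) fee paid — not satisfied.
So (i) is not satisfied (F OR F OR F).
(ii) not (food handler cert.) — satisfied.
(a): F AND T → false.
(A) all abutters consent — not satisfied.
(B) hardship waiver — not met.
(i) = F OR F = false.
(ii) no complaint in 36 mo. — met.
So (b) is not satisfied (F AND T).
(2): F OR F → false.
Overall: T AND F → false.

No — denied.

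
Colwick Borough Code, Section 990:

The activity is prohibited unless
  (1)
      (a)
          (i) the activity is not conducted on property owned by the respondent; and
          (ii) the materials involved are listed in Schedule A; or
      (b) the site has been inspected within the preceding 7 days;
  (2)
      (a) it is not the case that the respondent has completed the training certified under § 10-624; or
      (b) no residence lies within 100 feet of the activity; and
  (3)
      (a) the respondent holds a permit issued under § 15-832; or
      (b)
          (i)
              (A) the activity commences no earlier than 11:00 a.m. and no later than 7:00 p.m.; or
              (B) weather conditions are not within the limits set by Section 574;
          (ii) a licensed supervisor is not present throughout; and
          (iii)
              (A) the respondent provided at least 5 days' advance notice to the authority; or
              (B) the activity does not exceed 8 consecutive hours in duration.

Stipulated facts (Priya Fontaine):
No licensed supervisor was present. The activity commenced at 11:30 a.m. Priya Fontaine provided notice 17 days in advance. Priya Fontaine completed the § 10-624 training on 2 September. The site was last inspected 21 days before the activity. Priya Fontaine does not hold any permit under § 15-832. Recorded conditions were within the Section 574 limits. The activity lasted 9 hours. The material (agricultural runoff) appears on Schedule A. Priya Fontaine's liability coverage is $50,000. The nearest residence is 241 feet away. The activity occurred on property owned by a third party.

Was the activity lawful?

Yes — lawful.

(i) not (own property) — met.
(ii) Schedule A material — satisfied.
(a): T AND T → true.
(b) site inspected — not met.
(1): T OR F → true.
(a) not (training certified) — not met.
(b) no residence in 100 ft — satisfied.
(2) = F OR T = true.
(a) holds permit — not met.
(A) start within hours — satisfied.
(B) not (weather ok) — not satisfied.
So (i) is satisfied (T OR F).
(ii) not (supervisor present) — satisfied.
(A) ≥5 days' notice — satisfied.
(B) ≤ 8 hrs duration — not met.
(iii): T OR F → true.
So (b) is satisfied (T AND T AND T).
(3) = F OR T = true.
Overall = T AND T AND T = true.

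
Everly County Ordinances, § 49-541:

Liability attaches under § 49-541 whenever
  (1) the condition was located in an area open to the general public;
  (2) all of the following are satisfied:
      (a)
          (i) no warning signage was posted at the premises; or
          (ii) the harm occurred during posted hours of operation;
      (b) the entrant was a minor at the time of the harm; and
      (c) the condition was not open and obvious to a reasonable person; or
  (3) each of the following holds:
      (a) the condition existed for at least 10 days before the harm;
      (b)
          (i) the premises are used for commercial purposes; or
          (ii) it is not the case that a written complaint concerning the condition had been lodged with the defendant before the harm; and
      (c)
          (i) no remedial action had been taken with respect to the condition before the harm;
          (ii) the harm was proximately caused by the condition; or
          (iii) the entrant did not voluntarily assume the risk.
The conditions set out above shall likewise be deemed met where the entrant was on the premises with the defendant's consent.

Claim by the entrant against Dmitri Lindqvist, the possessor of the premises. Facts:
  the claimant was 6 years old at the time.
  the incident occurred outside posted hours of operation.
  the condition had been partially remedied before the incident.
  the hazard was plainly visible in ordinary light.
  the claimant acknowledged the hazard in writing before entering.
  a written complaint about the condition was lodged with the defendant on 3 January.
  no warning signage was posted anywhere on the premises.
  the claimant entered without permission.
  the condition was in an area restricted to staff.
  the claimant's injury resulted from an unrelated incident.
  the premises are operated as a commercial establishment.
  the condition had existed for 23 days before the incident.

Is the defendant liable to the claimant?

(1) public area — not met.
(i) no signage posted — holds.
(ii) during posted hours — fails.
(a): T OR F → true.
(b) entrant a minor — met.
(c) not open/obvious — not satisfied.
So (2) is not satisfied (T AND T AND F).
(a) condition ≥10 days old — holds.
(i) commercial use — holds.
(ii) not (complaint lodged) — not met.
(b) = T OR F = true.
(i) no remedial action — not satisfied.
(ii) proximate cause — not met.
(iii) no assumed risk — not satisfied.
So (c) is not satisfied (F OR F OR F).
So (3) is not satisfied (T AND T AND F).
Overall = F OR F OR F = false.
Exception (consent to enter) — not satisfied.
Result: main false OR exception false → false.

No — not liable.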